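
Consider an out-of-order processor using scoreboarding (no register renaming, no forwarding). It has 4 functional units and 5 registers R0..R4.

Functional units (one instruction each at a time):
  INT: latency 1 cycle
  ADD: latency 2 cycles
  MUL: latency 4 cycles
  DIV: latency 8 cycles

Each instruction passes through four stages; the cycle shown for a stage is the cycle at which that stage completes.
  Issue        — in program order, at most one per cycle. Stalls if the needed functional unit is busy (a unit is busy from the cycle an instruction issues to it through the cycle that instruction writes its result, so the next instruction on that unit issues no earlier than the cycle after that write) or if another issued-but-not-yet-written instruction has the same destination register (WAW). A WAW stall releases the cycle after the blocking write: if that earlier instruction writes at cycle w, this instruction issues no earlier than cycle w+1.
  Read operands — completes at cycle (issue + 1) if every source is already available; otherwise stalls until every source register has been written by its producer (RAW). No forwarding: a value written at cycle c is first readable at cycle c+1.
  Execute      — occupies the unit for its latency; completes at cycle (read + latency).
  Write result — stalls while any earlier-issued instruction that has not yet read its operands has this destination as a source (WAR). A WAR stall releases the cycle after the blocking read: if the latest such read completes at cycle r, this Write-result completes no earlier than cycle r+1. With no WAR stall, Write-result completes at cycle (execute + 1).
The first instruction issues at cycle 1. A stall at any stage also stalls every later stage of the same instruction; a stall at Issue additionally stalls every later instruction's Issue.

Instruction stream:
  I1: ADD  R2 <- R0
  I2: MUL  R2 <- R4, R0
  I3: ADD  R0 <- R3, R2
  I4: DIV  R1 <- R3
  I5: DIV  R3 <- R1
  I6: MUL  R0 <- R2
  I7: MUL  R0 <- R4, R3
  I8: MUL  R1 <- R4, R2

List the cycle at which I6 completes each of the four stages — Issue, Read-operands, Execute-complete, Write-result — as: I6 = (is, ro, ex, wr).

I6 = (20, 21, 25, 26)

c1: issue I1 (ADD)
c2: I1 read-ops
c4: I1 finished on ADD
c5: I1→R2
c6: issue I2 (MUL)
c7: I2 read-ops | issue I3 (ADD)
c8: issue I4 (DIV)
c9: I4 read-ops
c11: I2 finished on MUL
c12: I2→R2
c13: I3 read-ops
c15: I3 finished on ADD
c16: I3→R0
c17: I4 finished on DIV
c18: I4→R1
c19: issue I5 (DIV)
c20: I5 read-ops | issue I6 (MUL)
c21: I6 read-ops
c25: I6 finished on MUL
c26: I6→R0
c27: issue I7 (MUL)
c28: I5 finished on DIV
c29: I5→R3
c30: I7 read-ops
c34: I7 finished on MUL
c35: I7→R0
c36: issue I8 (MUL)
c37: I8 read-ops
c41: I8 finished on MUL
c42: I8→R1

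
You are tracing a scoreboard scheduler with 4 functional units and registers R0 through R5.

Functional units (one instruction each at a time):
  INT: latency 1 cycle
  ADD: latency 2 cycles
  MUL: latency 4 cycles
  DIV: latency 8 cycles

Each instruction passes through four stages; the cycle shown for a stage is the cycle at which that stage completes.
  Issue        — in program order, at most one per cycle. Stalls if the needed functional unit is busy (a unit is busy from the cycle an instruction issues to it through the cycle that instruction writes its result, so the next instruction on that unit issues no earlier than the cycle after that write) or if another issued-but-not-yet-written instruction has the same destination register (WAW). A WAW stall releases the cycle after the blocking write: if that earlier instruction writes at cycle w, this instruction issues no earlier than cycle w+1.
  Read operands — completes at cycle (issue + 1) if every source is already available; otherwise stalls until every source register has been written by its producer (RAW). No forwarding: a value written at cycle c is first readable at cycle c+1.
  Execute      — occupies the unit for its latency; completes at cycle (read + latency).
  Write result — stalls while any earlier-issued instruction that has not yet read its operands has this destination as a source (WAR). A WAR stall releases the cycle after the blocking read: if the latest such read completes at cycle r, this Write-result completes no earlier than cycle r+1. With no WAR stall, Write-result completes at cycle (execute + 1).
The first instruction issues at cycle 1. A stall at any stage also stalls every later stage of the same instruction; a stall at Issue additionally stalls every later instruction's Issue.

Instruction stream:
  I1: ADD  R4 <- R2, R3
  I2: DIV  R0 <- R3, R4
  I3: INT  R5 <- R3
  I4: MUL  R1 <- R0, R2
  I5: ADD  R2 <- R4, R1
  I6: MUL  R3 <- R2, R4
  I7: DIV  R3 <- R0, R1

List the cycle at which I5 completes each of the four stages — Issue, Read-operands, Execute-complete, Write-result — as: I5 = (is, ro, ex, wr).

[1] I1 issues→ADD
[2] I1 reads, I2 issues→DIV
[3] I3 issues→INT
[4] I1 exec-done, I3 reads, I4 issues→MUL
[5] I1 writes R4, I3 exec-done
[6] I2 reads, I3 writes R5, I5 issues→ADD
[14] I2 exec-done
[15] I2 writes R0
[16] I4 reads
[20] I4 exec-done
[21] I4 writes R1
[22] I5 reads, I6 issues→MUL
[24] I5 exec-done
[25] I5 writes R2
[26] I6 reads
[30] I6 exec-done
[31] I6 writes R3
[32] I7 issues→DIV
[33] I7 reads
[41] I7 exec-done
[42] I7 writes R3

I5 = (6, 22, 24, 25)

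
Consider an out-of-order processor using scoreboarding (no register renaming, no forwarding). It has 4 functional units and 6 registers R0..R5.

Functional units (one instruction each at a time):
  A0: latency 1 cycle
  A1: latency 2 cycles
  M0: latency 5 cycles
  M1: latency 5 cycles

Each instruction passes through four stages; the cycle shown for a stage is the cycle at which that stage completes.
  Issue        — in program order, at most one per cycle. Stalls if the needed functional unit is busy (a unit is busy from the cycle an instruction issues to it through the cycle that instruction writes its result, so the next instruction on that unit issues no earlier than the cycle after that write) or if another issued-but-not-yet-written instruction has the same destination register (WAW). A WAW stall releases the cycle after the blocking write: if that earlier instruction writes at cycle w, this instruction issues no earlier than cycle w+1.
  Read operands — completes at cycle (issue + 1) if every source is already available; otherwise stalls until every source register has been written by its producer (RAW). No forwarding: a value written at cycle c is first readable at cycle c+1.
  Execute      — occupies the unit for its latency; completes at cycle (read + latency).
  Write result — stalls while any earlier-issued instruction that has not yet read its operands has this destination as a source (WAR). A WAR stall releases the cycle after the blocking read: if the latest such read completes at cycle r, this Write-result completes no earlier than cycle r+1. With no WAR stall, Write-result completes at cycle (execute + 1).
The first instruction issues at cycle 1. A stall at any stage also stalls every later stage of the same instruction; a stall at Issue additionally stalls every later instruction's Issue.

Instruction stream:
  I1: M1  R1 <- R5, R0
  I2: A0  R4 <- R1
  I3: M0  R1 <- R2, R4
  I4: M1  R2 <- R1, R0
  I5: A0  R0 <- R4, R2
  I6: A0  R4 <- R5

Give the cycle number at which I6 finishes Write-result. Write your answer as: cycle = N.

cycle = 32

1) issue 1, read 2, done 7, write 8
2) issue 2, read 9, done 10, write 11  <RAW R1: wait I1 write@8>
3) issue 9, read 12, done 17, write 18  <WAW R1: wait I1 write@8 / RAW R4: wait I2 write@11>
4) issue 10, read 19, done 24, write 25  <RAW R1: wait I3 write@18>
5) issue 12, read 26, done 27, write 28  <struct: A0 busy until I2 writes@11 / RAW R2: wait I4 write@25>
6) issue 29, read 30, done 31, write 32  <struct: A0 busy until I5 writes@28>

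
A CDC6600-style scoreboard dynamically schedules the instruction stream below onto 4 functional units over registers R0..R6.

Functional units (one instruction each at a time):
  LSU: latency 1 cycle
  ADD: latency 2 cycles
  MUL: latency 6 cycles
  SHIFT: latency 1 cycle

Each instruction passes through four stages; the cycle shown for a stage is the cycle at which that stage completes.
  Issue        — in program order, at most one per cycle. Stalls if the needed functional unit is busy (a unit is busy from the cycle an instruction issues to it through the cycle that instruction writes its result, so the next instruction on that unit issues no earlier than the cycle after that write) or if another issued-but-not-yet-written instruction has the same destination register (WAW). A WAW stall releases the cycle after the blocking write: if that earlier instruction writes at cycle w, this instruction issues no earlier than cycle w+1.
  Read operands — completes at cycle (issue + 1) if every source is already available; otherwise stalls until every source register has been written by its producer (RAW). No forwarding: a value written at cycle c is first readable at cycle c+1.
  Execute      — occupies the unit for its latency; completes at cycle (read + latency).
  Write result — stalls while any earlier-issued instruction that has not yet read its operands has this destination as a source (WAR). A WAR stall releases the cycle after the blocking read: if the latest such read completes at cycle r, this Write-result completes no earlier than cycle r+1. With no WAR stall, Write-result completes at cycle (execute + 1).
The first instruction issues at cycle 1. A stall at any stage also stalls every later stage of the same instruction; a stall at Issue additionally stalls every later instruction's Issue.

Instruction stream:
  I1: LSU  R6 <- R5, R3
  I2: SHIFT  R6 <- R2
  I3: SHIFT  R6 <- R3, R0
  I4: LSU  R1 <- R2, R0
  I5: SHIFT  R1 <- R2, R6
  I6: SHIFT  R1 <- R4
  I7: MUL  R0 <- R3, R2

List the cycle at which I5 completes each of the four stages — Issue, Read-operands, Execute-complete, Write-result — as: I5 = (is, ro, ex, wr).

I5 = (14, 15, 16, 17)

[I1] 1/2/3/4
[I2] 5/6/7/8  (WAW R6: wait I1 write@4)
[I3] 9/10/11/12  (struct: SHIFT busy until I2 writes@8)
[I4] 10/11/12/13
[I5] 14/15/16/17  (WAW R1: wait I4 write@13)
[I6] 18/19/20/21  (struct: SHIFT busy until I5 writes@17)
[I7] 19/20/26/27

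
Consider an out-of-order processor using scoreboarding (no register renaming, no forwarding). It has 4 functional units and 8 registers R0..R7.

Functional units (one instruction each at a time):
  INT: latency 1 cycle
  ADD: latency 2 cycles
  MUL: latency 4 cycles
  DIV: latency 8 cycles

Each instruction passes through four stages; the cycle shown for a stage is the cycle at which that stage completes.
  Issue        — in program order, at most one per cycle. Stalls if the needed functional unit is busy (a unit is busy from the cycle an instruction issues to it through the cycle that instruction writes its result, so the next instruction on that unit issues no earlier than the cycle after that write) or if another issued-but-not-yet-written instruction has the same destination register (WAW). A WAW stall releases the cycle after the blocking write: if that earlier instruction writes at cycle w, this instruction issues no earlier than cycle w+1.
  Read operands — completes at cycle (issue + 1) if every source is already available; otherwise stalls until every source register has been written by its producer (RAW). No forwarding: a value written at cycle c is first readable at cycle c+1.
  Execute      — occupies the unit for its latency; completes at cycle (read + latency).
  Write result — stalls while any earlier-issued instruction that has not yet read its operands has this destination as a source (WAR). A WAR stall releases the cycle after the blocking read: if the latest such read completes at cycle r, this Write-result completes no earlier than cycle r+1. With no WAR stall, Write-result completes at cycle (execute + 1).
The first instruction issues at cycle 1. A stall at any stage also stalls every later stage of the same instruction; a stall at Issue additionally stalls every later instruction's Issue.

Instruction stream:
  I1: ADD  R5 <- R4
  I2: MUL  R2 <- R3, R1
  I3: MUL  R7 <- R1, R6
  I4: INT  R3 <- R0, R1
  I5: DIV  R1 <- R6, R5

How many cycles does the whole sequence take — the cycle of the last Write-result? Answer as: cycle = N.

I1 -> (1, 2, 4, 5)
I2 -> (2, 3, 7, 8)
I3 -> (9, 10, 14, 15)  // struct: MUL busy until I2 writes@8
I4 -> (10, 11, 12, 13)
I5 -> (11, 12, 20, 21)

cycle = 21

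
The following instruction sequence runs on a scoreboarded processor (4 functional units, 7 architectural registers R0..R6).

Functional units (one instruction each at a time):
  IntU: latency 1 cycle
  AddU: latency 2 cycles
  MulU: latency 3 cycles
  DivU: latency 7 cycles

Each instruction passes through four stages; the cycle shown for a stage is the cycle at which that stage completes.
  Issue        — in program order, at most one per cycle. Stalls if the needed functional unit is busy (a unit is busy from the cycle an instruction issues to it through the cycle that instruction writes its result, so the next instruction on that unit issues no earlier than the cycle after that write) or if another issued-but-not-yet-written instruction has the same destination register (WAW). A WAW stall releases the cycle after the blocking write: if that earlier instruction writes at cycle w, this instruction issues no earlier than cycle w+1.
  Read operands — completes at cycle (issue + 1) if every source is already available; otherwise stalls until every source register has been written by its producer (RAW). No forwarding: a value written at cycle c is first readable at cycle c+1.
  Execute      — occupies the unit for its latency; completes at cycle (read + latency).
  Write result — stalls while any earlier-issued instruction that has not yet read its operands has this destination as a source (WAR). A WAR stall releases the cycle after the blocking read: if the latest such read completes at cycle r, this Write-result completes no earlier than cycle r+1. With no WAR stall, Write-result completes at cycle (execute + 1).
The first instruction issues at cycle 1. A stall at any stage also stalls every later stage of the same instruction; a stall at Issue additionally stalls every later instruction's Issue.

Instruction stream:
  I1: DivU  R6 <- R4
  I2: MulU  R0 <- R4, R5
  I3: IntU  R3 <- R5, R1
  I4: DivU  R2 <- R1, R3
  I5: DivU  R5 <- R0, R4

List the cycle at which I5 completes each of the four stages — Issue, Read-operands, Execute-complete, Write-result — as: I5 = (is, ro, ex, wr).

  I1 | 1 | 2 | 9 | 10
  I2 | 2 | 3 | 6 | 7
  I3 | 3 | 4 | 5 | 6
  I4 | 11 | 12 | 19 | 20   struct: DivU busy until I1 writes@10
  I5 | 21 | 22 | 29 | 30   struct: DivU busy until I4 writes@20

I5 = (21, 22, 29, 30)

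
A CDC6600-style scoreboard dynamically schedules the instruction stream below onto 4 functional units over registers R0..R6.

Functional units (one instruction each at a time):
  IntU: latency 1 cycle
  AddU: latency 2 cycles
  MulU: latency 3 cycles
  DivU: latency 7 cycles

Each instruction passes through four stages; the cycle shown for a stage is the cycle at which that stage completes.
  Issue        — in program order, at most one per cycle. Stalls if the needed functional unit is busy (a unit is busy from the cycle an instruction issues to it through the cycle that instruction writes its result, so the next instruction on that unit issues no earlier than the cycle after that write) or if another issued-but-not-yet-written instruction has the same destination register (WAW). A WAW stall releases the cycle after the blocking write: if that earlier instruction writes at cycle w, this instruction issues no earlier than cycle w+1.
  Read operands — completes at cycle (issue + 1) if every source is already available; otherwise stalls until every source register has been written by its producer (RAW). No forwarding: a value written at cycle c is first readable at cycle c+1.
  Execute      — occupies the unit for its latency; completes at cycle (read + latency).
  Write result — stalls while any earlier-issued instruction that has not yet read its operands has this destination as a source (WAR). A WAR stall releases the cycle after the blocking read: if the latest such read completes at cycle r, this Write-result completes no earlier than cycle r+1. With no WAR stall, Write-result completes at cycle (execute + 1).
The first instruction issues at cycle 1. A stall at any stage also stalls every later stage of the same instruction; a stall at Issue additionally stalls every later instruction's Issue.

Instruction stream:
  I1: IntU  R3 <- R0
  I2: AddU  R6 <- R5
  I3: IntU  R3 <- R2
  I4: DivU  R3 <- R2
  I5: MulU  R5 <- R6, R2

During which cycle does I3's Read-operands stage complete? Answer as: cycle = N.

  I1 | 1 | 2 | 3 | 4
  I2 | 2 | 3 | 5 | 6
  I3 | 5 | 6 | 7 | 8   struct: IntU busy until I1 writes@4
  I4 | 9 | 10 | 17 | 18   WAW R3: wait I3 write@8
  I5 | 10 | 11 | 14 | 15

cycle = 6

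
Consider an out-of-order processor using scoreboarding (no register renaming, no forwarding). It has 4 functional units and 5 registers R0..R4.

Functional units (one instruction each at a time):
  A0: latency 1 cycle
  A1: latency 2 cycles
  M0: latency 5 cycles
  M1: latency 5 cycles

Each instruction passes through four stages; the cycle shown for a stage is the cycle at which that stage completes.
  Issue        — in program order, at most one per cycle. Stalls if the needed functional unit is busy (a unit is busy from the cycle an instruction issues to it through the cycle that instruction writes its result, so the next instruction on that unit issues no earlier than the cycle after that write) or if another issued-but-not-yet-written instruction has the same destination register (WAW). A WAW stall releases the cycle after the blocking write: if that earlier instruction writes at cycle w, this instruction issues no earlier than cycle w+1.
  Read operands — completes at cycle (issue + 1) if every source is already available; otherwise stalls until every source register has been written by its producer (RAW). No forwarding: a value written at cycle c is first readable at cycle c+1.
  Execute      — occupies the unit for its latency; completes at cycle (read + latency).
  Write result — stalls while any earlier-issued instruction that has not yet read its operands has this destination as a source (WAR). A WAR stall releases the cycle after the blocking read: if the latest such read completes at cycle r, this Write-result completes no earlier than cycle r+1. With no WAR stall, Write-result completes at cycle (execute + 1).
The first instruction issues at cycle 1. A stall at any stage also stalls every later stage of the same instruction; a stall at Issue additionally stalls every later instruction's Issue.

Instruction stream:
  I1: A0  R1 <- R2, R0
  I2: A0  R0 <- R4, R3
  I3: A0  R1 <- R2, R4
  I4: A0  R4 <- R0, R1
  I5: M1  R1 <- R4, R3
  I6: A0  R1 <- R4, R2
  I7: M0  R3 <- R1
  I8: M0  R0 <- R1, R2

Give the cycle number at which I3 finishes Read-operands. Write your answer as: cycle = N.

I1  is:1  ro:2  ex:3  wr:4
I2  is:5  ro:6  ex:7  wr:8  — struct: A0 busy until I1 writes@4
I3  is:9  ro:10  ex:11  wr:12  — struct: A0 busy until I2 writes@8
I4  is:13  ro:14  ex:15  wr:16  — struct: A0 busy until I3 writes@12
I5  is:14  ro:17  ex:22  wr:23  — RAW R4: wait I4 write@16
I6  is:24  ro:25  ex:26  wr:27  — WAW R1: wait I5 write@23
I7  is:25  ro:28  ex:33  wr:34  — RAW R1: wait I6 write@27
I8  is:35  ro:36  ex:41  wr:42  — struct: M0 busy until I7 writes@34

cycle = 10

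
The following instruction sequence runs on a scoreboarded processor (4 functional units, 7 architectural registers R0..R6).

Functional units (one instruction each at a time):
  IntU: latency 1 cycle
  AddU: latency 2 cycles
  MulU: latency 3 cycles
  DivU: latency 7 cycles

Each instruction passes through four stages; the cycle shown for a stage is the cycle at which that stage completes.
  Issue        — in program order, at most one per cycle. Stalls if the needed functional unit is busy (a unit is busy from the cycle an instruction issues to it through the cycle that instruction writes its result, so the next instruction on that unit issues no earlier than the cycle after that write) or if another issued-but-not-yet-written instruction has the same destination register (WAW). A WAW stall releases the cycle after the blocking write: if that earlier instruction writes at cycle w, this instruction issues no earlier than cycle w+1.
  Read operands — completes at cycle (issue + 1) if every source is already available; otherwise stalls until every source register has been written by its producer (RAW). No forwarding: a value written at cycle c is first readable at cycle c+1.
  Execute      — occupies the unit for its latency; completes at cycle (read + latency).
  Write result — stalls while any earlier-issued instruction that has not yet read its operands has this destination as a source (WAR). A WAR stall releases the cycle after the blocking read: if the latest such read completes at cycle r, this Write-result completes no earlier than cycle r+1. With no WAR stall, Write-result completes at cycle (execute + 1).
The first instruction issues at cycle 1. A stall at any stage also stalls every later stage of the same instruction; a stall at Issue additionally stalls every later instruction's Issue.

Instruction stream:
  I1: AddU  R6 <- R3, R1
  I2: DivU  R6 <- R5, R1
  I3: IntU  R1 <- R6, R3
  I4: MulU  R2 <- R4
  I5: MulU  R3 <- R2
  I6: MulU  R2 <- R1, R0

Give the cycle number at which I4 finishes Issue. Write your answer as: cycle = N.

cycle = 8

[I1] 1/2/4/5
[I2] 6/7/14/15  (WAW R6: wait I1 write@5)
[I3] 7/16/17/18  (RAW R6: wait I2 write@15)
[I4] 8/9/12/13
[I5] 14/15/18/19  (struct: MulU busy until I4 writes@13)
[I6] 20/21/24/25  (struct: MulU busy until I5 writes@19)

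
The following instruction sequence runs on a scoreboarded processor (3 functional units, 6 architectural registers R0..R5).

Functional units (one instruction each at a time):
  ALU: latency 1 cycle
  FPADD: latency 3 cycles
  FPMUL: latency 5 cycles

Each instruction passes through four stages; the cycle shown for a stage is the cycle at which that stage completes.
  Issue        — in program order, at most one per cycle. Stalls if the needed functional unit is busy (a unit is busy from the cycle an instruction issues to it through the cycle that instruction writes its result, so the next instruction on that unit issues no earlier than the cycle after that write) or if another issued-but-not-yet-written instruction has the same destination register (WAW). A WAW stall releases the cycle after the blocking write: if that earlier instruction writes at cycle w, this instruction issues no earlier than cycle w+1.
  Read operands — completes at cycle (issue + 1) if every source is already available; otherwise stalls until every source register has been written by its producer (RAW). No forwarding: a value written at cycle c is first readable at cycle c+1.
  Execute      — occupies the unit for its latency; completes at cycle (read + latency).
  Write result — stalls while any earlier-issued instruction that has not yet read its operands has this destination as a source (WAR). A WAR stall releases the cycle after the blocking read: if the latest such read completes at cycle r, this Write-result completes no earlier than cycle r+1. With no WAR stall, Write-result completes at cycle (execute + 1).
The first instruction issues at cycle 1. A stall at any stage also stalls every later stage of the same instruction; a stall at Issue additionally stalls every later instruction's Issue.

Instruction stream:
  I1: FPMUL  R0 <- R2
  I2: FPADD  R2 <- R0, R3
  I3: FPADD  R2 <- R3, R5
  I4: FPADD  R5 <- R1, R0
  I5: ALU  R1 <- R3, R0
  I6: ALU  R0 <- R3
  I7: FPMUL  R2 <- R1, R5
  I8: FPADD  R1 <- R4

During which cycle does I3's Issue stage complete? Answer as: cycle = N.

cycle = 14

[1] I1 dispatched to FPMUL
[2] I1 operands ready; I2 dispatched to FPADD
[7] I1 complete
[8] R0←I1
[9] I2 operands ready
[12] I2 complete
[13] R2←I2
[14] I3 dispatched to FPADD
[15] I3 operands ready
[18] I3 complete
[19] R2←I3
[20] I4 dispatched to FPADD
[21] I4 operands ready; I5 dispatched to ALU
[22] I5 operands ready
[23] I5 complete
[24] I4 complete; R1←I5
[25] R5←I4; I6 dispatched to ALU
[26] I6 operands ready; I7 dispatched to FPMUL
[27] I6 complete; I7 operands ready; I8 dispatched to FPADD
[28] R0←I6; I8 operands ready
[31] I8 complete
[32] I7 complete; R1←I8
[33] R2←I7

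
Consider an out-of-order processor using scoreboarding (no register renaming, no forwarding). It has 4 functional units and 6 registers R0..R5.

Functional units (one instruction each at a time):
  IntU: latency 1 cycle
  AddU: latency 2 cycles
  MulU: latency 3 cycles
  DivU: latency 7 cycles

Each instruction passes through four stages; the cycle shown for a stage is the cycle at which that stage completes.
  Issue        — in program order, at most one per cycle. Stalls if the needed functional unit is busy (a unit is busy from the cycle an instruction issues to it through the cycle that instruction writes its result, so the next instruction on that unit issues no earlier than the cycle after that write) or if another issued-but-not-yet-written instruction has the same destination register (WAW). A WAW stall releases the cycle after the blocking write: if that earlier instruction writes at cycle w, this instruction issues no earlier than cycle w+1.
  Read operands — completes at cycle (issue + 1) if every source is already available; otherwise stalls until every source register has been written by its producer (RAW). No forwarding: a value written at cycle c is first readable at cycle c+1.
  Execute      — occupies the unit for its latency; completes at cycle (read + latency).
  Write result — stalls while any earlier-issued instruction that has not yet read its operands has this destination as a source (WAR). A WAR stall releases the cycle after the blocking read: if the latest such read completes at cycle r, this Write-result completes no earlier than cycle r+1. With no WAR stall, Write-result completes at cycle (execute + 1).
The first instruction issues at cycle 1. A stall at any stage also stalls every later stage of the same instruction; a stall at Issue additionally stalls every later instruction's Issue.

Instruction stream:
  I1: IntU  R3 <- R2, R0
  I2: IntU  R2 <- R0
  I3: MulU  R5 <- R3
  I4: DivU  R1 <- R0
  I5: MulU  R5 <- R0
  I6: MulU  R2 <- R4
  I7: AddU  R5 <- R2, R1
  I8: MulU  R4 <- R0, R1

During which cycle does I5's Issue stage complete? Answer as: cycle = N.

1) issue 1, read 2, done 3, write 4
2) issue 5, read 6, done 7, write 8  <struct: IntU busy until I1 writes@4>
3) issue 6, read 7, done 10, write 11
4) issue 7, read 8, done 15, write 16
5) issue 12, read 13, done 16, write 17  <struct: MulU busy until I3 writes@11>
6) issue 18, read 19, done 22, write 23  <struct: MulU busy until I5 writes@17>
7) issue 19, read 24, done 26, write 27  <RAW R2: wait I6 write@23>
8) issue 24, read 25, done 28, write 29  <struct: MulU busy until I6 writes@23>

cycle = 12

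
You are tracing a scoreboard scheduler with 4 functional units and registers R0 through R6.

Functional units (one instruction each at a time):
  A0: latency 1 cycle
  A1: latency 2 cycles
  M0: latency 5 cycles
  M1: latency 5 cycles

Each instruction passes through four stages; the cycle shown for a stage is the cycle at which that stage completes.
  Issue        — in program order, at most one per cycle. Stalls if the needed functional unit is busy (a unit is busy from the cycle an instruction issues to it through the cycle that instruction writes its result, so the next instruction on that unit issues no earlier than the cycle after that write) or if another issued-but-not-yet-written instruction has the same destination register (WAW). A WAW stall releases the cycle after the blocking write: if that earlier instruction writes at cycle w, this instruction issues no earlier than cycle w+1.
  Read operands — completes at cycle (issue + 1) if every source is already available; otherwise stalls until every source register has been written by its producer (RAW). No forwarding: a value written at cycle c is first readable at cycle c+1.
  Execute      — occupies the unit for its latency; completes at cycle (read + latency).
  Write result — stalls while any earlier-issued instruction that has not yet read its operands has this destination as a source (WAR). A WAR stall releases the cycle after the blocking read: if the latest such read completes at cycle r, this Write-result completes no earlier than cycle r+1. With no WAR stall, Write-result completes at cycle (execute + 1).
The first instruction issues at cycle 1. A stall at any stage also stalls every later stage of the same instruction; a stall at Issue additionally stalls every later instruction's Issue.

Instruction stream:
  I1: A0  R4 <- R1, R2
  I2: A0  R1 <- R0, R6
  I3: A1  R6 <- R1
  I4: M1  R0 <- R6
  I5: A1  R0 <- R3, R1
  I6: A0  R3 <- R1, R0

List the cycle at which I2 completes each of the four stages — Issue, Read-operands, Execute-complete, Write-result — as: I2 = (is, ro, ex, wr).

I2 = (5, 6, 7, 8)

I1  is:1  ro:2  ex:3  wr:4
I2  is:5  ro:6  ex:7  wr:8  — struct: A0 busy until I1 writes@4
I3  is:6  ro:9  ex:11  wr:12  — RAW R1: wait I2 write@8
I4  is:7  ro:13  ex:18  wr:19  — RAW R6: wait I3 write@12
I5  is:20  ro:21  ex:23  wr:24  — WAW R0: wait I4 write@19
I6  is:21  ro:25  ex:26  wr:27  — RAW R0: wait I5 write@24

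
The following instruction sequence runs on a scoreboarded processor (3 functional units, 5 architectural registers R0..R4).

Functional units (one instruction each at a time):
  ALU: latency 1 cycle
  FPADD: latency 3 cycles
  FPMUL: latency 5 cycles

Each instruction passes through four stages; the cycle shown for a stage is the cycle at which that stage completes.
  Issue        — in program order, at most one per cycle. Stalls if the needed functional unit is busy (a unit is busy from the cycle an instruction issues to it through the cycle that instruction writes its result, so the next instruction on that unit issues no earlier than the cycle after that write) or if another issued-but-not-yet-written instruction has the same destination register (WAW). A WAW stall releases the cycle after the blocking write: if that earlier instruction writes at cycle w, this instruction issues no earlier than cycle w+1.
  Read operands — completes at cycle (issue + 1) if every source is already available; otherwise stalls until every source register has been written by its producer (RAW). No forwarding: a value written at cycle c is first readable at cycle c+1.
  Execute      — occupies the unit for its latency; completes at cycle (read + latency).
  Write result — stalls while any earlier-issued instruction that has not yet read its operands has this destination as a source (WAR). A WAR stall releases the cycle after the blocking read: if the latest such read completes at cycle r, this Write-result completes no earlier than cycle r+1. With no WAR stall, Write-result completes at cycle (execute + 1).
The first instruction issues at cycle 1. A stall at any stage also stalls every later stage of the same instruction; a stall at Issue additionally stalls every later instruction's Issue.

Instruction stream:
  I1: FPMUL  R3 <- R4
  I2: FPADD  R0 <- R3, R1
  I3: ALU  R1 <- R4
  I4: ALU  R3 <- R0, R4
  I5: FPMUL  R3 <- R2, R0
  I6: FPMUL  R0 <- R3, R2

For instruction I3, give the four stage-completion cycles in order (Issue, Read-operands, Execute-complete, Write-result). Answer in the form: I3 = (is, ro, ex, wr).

I3 = (3, 4, 5, 10)

[1] issue I1 (FPMUL)
[2] I1 read-ops | issue I2 (FPADD)
[3] issue I3 (ALU)
[4] I3 read-ops
[5] I3 finished on ALU
[7] I1 finished on FPMUL
[8] I1→R3
[9] I2 read-ops
[10] I3→R1
[11] issue I4 (ALU)
[12] I2 finished on FPADD
[13] I2→R0
[14] I4 read-ops
[15] I4 finished on ALU
[16] I4→R3
[17] issue I5 (FPMUL)
[18] I5 read-ops
[23] I5 finished on FPMUL
[24] I5→R3
[25] issue I6 (FPMUL)
[26] I6 read-ops
[31] I6 finished on FPMUL
[32] I6→R0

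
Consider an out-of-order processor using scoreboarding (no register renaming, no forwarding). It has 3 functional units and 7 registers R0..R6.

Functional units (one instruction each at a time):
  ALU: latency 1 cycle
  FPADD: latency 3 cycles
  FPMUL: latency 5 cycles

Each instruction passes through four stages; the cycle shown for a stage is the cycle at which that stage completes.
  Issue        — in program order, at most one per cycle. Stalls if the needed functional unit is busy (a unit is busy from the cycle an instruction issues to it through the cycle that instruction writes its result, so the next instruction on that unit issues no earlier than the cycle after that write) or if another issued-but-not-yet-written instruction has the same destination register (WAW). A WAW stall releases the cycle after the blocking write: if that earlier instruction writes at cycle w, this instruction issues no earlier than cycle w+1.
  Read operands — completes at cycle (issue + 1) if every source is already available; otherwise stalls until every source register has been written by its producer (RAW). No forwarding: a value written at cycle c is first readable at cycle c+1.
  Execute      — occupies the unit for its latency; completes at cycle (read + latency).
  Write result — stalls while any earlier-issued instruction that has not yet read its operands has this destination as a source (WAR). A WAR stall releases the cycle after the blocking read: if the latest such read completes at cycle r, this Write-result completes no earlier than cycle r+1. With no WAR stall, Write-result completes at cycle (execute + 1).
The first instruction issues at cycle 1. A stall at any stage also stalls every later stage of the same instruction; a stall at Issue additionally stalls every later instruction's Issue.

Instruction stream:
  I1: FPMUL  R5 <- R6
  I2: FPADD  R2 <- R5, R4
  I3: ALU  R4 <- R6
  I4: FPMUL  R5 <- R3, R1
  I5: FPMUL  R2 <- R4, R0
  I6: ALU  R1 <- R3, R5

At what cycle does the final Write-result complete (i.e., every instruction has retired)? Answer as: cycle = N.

I1  is:1  ro:2  ex:7  wr:8
I2  is:2  ro:9  ex:12  wr:13  — RAW R5: wait I1 write@8
I3  is:3  ro:4  ex:5  wr:10  — WAR R4: wait I2 read@9
I4  is:9  ro:10  ex:15  wr:16  — struct: FPMUL busy until I1 writes@8
I5  is:17  ro:18  ex:23  wr:24  — struct: FPMUL busy until I4 writes@16
I6  is:18  ro:19  ex:20  wr:21

cycle = 24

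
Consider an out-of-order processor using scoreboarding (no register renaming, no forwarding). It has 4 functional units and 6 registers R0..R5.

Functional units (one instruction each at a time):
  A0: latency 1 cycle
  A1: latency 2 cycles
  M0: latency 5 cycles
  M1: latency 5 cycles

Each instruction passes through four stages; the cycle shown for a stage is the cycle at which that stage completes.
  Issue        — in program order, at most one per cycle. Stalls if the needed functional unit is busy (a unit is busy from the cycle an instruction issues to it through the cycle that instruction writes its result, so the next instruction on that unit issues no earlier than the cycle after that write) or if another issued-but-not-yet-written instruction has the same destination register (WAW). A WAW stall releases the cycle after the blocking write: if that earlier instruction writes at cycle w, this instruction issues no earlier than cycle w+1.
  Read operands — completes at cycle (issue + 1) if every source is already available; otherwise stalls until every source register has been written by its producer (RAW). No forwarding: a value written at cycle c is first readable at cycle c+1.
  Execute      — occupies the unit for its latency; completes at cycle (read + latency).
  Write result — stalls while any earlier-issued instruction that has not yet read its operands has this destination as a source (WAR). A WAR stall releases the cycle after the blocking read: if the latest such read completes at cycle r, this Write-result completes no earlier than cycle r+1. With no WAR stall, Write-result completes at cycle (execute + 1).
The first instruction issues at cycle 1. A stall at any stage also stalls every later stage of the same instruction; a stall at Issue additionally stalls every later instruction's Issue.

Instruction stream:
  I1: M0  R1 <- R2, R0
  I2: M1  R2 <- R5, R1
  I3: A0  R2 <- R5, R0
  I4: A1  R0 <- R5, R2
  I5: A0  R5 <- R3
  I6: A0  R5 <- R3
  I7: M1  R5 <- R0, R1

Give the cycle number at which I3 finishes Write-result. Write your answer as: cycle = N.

cycle 1: issue I1 (M0)
cycle 2: I1 read-ops, issue I2 (M1)
cycle 7: I1 finished on M0
cycle 8: I1→R1
cycle 9: I2 read-ops
cycle 14: I2 finished on M1
cycle 15: I2→R2
cycle 16: issue I3 (A0)
cycle 17: I3 read-ops, issue I4 (A1)
cycle 18: I3 finished on A0
cycle 19: I3→R2
cycle 20: I4 read-ops, issue I5 (A0)
cycle 21: I5 read-ops
cycle 22: I4 finished on A1, I5 finished on A0
cycle 23: I4→R0, I5→R5
cycle 24: issue I6 (A0)
cycle 25: I6 read-ops
cycle 26: I6 finished on A0
cycle 27: I6→R5
cycle 28: issue I7 (M1)
cycle 29: I7 read-ops
cycle 34: I7 finished on M1
cycle 35: I7→R5

cycle = 19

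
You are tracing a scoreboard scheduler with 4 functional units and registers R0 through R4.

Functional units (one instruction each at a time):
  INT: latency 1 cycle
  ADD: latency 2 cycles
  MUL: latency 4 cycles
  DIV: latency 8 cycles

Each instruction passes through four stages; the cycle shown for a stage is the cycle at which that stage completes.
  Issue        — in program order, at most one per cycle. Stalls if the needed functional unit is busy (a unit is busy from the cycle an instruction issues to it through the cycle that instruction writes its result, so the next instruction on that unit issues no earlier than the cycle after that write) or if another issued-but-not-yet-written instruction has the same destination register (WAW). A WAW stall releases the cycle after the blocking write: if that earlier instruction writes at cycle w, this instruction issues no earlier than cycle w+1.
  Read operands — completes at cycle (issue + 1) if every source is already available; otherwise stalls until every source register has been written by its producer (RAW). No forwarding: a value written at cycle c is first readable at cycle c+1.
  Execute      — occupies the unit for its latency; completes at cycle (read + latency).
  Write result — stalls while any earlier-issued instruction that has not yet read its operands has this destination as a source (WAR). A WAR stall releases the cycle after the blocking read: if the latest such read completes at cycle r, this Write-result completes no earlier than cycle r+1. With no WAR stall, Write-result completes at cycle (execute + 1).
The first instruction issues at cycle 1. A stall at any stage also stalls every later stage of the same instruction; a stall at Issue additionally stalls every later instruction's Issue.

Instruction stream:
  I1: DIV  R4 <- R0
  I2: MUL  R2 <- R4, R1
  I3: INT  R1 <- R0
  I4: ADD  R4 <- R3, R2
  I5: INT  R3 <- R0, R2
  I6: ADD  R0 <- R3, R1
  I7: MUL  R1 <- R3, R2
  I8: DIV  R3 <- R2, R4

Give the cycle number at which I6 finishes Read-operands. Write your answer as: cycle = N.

cycle = 23

c1: I1→DIV
c2: I1 RO, I2→MUL
c3: I3→INT
c4: I3 RO
c5: I3 EX
c10: I1 EX
c11: I1 WR R4
c12: I2 RO, I4→ADD
c13: I3 WR R1
c14: I5→INT
c16: I2 EX
c17: I2 WR R2
c18: I4 RO, I5 RO
c19: I5 EX
c20: I4 EX, I5 WR R3
c21: I4 WR R4
c22: I6→ADD
c23: I6 RO, I7→MUL
c24: I7 RO, I8→DIV
c25: I6 EX, I8 RO
c26: I6 WR R0
c28: I7 EX
c29: I7 WR R1
c33: I8 EX
c34: I8 WR R3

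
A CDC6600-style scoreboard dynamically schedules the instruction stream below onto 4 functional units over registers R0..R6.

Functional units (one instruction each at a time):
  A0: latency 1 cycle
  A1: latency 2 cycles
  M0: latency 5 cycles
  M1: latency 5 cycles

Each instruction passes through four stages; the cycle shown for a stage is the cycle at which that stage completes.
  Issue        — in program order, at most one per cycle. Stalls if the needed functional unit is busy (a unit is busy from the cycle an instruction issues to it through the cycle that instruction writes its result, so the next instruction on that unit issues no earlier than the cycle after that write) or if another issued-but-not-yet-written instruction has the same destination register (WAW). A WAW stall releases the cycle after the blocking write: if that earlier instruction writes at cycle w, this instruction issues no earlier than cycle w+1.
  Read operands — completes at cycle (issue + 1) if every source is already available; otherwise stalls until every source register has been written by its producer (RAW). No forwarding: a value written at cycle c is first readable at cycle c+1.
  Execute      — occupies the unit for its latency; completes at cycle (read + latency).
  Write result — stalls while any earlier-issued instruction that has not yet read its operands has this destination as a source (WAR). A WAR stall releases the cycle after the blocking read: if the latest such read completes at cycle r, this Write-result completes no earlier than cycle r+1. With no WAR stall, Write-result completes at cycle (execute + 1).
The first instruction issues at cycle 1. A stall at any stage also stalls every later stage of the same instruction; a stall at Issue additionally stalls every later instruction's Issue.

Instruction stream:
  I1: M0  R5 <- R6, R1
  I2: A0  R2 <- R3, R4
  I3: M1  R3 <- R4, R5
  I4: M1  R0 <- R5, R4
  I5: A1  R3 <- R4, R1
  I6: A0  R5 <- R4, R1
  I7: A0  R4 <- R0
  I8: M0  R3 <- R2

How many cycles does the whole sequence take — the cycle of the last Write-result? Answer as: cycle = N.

cycle = 30

I1  is:1  ro:2  ex:7  wr:8
I2  is:2  ro:3  ex:4  wr:5
I3  is:3  ro:9  ex:14  wr:15  — RAW R5: wait I1 write@8
I4  is:16  ro:17  ex:22  wr:23  — struct: M1 busy until I3 writes@15
I5  is:17  ro:18  ex:20  wr:21
I6  is:18  ro:19  ex:20  wr:21
I7  is:22  ro:24  ex:25  wr:26  — struct: A0 busy until I6 writes@21, RAW R0: wait I4 write@23
I8  is:23  ro:24  ex:29  wr:30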